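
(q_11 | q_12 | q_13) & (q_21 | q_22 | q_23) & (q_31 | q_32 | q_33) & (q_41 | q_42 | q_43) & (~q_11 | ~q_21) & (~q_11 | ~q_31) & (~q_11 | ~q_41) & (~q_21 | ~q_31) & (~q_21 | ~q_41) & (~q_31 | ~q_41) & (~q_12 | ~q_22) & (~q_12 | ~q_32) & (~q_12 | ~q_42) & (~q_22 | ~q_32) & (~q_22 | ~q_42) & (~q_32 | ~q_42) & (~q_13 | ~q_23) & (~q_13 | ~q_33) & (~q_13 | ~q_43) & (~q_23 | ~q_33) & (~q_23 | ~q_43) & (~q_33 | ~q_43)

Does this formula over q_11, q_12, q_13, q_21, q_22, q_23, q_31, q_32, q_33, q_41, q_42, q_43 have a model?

Case q_11 = 0:
Case q_12 = 1:
(~q_22) alone gives q_22 = 0.
(~q_32) alone gives q_32 = 0.
(~q_42) alone gives q_42 = 0.
Case q_21 = 1:
(~q_31) alone gives q_31 = 0.
(q_33) alone gives q_33 = 1.
(~q_41) alone gives q_41 = 0.
(q_43) alone gives q_43 = 1.
Now (~q_43) is unsatisfied and unit — conflict.
Backtrack on q_21: now try q_21 = 0.
(q_23) alone gives q_23 = 1.
(~q_13) alone gives q_13 = 0.
(~q_33) alone gives q_33 = 0.
(q_31) alone gives q_31 = 1.
(~q_41) alone gives q_41 = 0.
(q_43) alone gives q_43 = 1.
Now (~q_43) is unsatisfied and unit — conflict.
Both values of q_21 lead to a conflict.
Backtrack on q_12: now try q_12 = 0.
(q_13) alone gives q_13 = 1.
(~q_23) alone gives q_23 = 0.
(~q_33) alone gives q_33 = 0.
(~q_43) alone gives q_43 = 0.
Case q_21 = 1:
(~q_31) alone gives q_31 = 0.
(q_32) alone gives q_32 = 1.
(~q_41) alone gives q_41 = 0.
(q_42) alone gives q_42 = 1.
Now (~q_42) is unsatisfied and unit — conflict.
Backtrack on q_21: now try q_21 = 0.
(q_22) alone gives q_22 = 1.
(~q_32) alone gives q_32 = 0.
(q_31) alone gives q_31 = 1.
(~q_41) alone gives q_41 = 0.
(q_42) alone gives q_42 = 1.
Now (~q_42) is unsatisfied and unit — conflict.
Both values of q_21 lead to a conflict.
Both values of q_12 lead to a conflict.
Backtrack on q_11: now try q_11 = 1.
(~q_21) alone gives q_21 = 0.
(~q_31) alone gives q_31 = 0.
(~q_41) alone gives q_41 = 0.
Case q_22 = 1:
(~q_12) alone gives q_12 = 0.
(~q_32) alone gives q_32 = 0.
(q_33) alone gives q_33 = 1.
(~q_42) alone gives q_42 = 0.
(q_43) alone gives q_43 = 1.
Now (~q_43) is unsatisfied and unit — conflict.
Backtrack on q_22: now try q_22 = 0.
(q_23) alone gives q_23 = 1.
(~q_13) alone gives q_13 = 0.
(~q_33) alone gives q_33 = 0.
(q_32) alone gives q_32 = 1.
(~q_12) alone gives q_12 = 0.
(~q_42) alone gives q_42 = 0.
(q_43) alone gives q_43 = 1.
Now (~q_43) is unsatisfied and unit — conflict.
Both values of q_22 lead to a conflict.
Both values of q_11 lead to a conflict.
No assignment satisfies every clause.

No, unsatisfiable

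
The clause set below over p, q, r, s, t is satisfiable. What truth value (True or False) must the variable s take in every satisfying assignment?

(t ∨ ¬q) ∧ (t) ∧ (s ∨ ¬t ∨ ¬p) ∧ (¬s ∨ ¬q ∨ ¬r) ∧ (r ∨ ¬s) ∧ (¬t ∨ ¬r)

Suppose s = True.
From the singleton clause (t), t = True.
From the singleton clause (r), r = True.
But (¬r) is also a unit clause — contradiction.
So every satisfying assignment has s = False.

False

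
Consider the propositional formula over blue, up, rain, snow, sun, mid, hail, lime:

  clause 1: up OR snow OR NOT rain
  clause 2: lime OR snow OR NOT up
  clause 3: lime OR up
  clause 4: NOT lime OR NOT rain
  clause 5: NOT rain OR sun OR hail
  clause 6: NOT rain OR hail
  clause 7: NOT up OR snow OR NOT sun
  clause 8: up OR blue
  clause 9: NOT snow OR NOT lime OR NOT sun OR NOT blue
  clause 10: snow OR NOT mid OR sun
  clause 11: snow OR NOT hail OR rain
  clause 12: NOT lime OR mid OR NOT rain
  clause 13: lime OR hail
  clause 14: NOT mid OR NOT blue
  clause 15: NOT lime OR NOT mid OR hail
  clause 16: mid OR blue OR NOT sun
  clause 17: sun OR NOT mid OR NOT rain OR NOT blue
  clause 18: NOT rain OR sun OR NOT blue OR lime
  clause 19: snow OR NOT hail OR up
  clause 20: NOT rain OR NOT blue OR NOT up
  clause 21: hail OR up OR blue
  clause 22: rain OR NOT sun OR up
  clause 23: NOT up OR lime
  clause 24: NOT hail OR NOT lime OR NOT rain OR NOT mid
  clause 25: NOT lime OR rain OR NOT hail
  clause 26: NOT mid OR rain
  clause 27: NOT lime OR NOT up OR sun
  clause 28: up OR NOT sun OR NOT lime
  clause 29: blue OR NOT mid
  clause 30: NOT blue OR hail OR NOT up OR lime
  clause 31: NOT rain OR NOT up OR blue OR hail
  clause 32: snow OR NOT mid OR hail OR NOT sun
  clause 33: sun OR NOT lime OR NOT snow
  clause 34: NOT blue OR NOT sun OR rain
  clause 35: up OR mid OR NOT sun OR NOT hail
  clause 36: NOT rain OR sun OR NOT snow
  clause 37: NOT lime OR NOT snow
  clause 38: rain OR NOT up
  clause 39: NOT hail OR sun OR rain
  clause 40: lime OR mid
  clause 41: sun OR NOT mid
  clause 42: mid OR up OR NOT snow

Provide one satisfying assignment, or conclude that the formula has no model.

Try lime = true.
Unit clause (NOT rain) forces rain = false.
Unit clause (NOT hail) forces hail = false.
Unit clause (NOT mid) forces mid = false.
Unit clause (NOT snow) forces snow = false.
Unit clause (NOT up) forces up = false.
Unit clause (blue) forces blue = true.
Unit clause (NOT sun) forces sun = false.
Every clause now holds.

blue=true, up=false, rain=false, snow=false, sun=false, mid=false, hail=false, lime=true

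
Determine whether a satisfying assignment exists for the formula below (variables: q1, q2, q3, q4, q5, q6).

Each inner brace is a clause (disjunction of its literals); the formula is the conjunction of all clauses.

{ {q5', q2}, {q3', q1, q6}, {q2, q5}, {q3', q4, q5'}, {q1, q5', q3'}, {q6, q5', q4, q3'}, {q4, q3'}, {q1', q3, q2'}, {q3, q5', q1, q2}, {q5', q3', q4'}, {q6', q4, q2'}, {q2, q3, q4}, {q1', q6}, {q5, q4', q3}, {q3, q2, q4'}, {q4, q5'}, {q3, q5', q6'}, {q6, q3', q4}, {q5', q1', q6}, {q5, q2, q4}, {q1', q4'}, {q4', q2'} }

Yes, satisfiable

Suppose q5 = 0.
(q2) alone gives q2 = 1.
(q4') alone gives q4 = 0.
(q3') alone gives q3 = 0.
(q1') alone gives q1 = 0.
(q6') alone gives q6 = 0.
All clauses are satisfied.
A satisfying assignment: q1=0, q2=1, q3=0, q4=0, q5=0, q6=0.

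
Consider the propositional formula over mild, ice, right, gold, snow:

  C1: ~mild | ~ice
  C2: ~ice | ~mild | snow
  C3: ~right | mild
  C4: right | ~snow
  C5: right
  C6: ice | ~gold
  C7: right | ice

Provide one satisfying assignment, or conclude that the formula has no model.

Unit clause (right) forces right = 1.
Unit clause (mild) forces mild = 1.
Unit clause (~ice) forces ice = 0.
Unit clause (~gold) forces gold = 0.
No clause remains; snow is free.

mild: 1; ice: 0; right: 1; gold: 0; snow: 1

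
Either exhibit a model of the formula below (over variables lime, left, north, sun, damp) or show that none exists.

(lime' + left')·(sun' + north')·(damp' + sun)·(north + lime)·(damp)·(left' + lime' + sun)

Unit clause (damp) forces damp = 1.
Unit clause (sun) forces sun = 1.
Unit clause (north') forces north = 0.
Unit clause (lime) forces lime = 1.
Unit clause (left') forces left = 0.
Every clause now holds.

lime ↦ 1, left ↦ 0, north ↦ 0, sun ↦ 1, damp ↦ 1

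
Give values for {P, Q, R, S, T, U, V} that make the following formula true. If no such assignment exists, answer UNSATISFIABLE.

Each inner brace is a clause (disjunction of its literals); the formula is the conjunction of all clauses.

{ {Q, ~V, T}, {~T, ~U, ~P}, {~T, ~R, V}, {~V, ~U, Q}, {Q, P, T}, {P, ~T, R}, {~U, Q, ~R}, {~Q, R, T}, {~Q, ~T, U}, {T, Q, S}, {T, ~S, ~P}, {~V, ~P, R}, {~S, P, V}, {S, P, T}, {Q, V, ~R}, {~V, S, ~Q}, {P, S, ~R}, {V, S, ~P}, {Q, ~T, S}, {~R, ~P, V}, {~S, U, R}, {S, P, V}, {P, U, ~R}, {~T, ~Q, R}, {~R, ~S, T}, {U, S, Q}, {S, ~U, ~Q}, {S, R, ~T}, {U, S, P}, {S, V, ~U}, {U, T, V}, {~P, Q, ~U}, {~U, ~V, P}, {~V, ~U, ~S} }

P: 1,  Q: 0,  R: 1,  S: 1,  T: 1,  U: 0,  V: 1

Try Q = 0.
Try V = 1.
(T) alone gives T = 1.
(~U) alone gives U = 0.
(S) alone gives S = 1.
(R) alone gives R = 1.
(P) alone gives P = 1.
All clauses are satisfied.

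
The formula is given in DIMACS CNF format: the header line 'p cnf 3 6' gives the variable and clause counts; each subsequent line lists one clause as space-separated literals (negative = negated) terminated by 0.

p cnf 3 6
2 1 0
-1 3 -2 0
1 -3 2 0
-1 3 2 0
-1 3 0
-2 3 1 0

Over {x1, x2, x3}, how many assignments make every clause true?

3

There are 2^3 = 8 truth assignments over (x1, x2, x3).
Check each against the 6 clauses (columns in the order x1, x2, x3):
  F F F  ✗ fails (x2 ∨ x1)
  F F T  ✗ fails (x2 ∨ x1)
  F T F  ✗ fails (¬x2 ∨ x3 ∨ x1)
  F T T  ✓ satisfies all
  T F F  ✗ fails (¬x1 ∨ x3 ∨ x2)
  T F T  ✓ satisfies all
  T T F  ✗ fails (¬x1 ∨ x3 ∨ ¬x2)
  T T T  ✓ satisfies all
3 of the 8 rows are models.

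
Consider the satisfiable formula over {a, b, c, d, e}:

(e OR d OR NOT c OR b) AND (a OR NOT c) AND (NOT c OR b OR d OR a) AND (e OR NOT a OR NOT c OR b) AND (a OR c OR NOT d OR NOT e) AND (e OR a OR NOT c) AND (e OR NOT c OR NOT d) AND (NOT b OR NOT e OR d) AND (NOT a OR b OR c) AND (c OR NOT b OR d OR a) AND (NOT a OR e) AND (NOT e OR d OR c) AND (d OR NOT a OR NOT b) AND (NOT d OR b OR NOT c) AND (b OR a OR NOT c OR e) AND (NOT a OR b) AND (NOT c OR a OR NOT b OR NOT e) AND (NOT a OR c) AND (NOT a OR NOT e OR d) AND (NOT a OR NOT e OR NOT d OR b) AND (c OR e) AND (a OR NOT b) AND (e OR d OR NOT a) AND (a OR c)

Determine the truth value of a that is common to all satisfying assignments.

True

Suppose a = false.
(NOT c) alone gives c = false.
But (c) is also a unit clause — contradiction.
So every satisfying assignment has a = True.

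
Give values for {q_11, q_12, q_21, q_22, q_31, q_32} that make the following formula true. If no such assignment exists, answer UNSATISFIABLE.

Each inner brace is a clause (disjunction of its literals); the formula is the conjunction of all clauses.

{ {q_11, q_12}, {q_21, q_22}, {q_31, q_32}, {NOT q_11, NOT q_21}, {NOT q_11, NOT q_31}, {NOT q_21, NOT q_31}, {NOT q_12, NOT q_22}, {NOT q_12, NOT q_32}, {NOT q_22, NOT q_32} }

UNSATISFIABLE

Try q_11 = true.
(NOT q_21) alone gives q_21 = false.
(q_22) alone gives q_22 = true.
(NOT q_31) alone gives q_31 = false.
(q_32) alone gives q_32 = true.
But (NOT q_32) is also a unit clause — contradiction.
So q_11 must be the other value — set q_11 = false.
(q_12) alone gives q_12 = true.
(NOT q_22) alone gives q_22 = false.
(q_21) alone gives q_21 = true.
(NOT q_31) alone gives q_31 = false.
(q_32) alone gives q_32 = true.
But (NOT q_32) is also a unit clause — contradiction.
Either choice for q_11 ends in contradiction.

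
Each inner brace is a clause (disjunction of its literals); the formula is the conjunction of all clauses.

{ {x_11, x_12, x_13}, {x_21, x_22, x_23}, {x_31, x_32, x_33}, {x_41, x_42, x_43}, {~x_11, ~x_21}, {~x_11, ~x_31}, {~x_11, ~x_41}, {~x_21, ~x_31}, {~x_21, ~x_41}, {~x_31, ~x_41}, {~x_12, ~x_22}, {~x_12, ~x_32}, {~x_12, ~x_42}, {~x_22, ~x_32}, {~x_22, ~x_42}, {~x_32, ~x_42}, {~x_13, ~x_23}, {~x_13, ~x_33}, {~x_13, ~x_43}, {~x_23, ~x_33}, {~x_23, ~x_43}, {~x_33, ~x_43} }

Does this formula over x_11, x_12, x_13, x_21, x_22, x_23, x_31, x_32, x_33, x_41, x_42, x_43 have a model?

Branch on x_11: set x_11 = 0.
Branch on x_12: set x_12 = 1.
The clause (~x_22) is unit, so x_22 = 0.
The clause (~x_32) is unit, so x_32 = 0.
The clause (~x_42) is unit, so x_42 = 0.
Branch on x_21: set x_21 = 1.
The clause (~x_31) is unit, so x_31 = 0.
The clause (x_33) is unit, so x_33 = 1.
The clause (~x_41) is unit, so x_41 = 0.
The clause (x_43) is unit, so x_43 = 1.
Now (~x_43) is unsatisfied and unit — conflict.
That branch fails; take x_21 = 0 instead.
The clause (x_23) is unit, so x_23 = 1.
The clause (~x_13) is unit, so x_13 = 0.
The clause (~x_33) is unit, so x_33 = 0.
The clause (x_31) is unit, so x_31 = 1.
The clause (~x_41) is unit, so x_41 = 0.
The clause (x_43) is unit, so x_43 = 1.
Now (~x_43) is unsatisfied and unit — conflict.
Neither x_21 = 1 nor x_21 = 0 works.
That branch fails; take x_12 = 0 instead.
The clause (x_13) is unit, so x_13 = 1.
The clause (~x_23) is unit, so x_23 = 0.
The clause (~x_33) is unit, so x_33 = 0.
The clause (~x_43) is unit, so x_43 = 0.
Branch on x_21: set x_21 = 1.
The clause (~x_31) is unit, so x_31 = 0.
The clause (x_32) is unit, so x_32 = 1.
The clause (~x_41) is unit, so x_41 = 0.
The clause (x_42) is unit, so x_42 = 1.
Now (~x_42) is unsatisfied and unit — conflict.
That branch fails; take x_21 = 0 instead.
The clause (x_22) is unit, so x_22 = 1.
The clause (~x_32) is unit, so x_32 = 0.
The clause (x_31) is unit, so x_31 = 1.
The clause (~x_41) is unit, so x_41 = 0.
The clause (x_42) is unit, so x_42 = 1.
Now (~x_42) is unsatisfied and unit — conflict.
Neither x_21 = 1 nor x_21 = 0 works.
Neither x_12 = 1 nor x_12 = 0 works.
That branch fails; take x_11 = 1 instead.
The clause (~x_21) is unit, so x_21 = 0.
The clause (~x_31) is unit, so x_31 = 0.
The clause (~x_41) is unit, so x_41 = 0.
Branch on x_22: set x_22 = 1.
The clause (~x_12) is unit, so x_12 = 0.
The clause (~x_32) is unit, so x_32 = 0.
The clause (x_33) is unit, so x_33 = 1.
The clause (~x_42) is unit, so x_42 = 0.
The clause (x_43) is unit, so x_43 = 1.
Now (~x_43) is unsatisfied and unit — conflict.
That branch fails; take x_22 = 0 instead.
The clause (x_23) is unit, so x_23 = 1.
The clause (~x_13) is unit, so x_13 = 0.
The clause (~x_33) is unit, so x_33 = 0.
The clause (x_32) is unit, so x_32 = 1.
The clause (~x_12) is unit, so x_12 = 0.
The clause (~x_42) is unit, so x_42 = 0.
The clause (x_43) is unit, so x_43 = 1.
Now (~x_43) is unsatisfied and unit — conflict.
Neither x_22 = 1 nor x_22 = 0 works.
Neither x_11 = 1 nor x_11 = 0 works.
No assignment satisfies every clause.

No, unsatisfiable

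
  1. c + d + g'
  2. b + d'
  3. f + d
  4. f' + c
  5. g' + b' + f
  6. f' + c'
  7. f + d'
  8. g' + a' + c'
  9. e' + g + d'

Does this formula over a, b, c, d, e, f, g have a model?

No

Branch on b: set b = 1.
Branch on f: set f = 1.
The clause (c) is unit, so c = 1.
Now (c') is unsatisfied and unit — conflict.
That branch fails; take f = 0 instead.
The clause (d) is unit, so d = 1.
Now (d') is unsatisfied and unit — conflict.
Either choice for f ends in contradiction.
That branch fails; take b = 0 instead.
The clause (d') is unit, so d = 0.
The clause (f) is unit, so f = 1.
The clause (c) is unit, so c = 1.
Now (c') is unsatisfied and unit — conflict.
Either choice for b ends in contradiction.
No assignment satisfies every clause.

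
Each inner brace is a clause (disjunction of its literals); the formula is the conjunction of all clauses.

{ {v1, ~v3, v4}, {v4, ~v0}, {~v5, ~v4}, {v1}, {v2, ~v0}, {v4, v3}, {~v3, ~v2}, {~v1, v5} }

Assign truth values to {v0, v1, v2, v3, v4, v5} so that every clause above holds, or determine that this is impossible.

(v1) alone gives v1 = 1.
(v5) alone gives v5 = 1.
(~v4) alone gives v4 = 0.
(~v0) alone gives v0 = 0.
(v3) alone gives v3 = 1.
(~v2) alone gives v2 = 0.
Every clause now holds.

v0: 0,  v1: 1,  v2: 0,  v3: 1,  v4: 0,  v5: 1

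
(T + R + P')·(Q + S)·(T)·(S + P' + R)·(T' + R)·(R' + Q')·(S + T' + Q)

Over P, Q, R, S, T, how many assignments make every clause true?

There are 2^5 = 32 truth assignments over (P, Q, R, S, T).
Split on T. With T = 1, the clauses containing T are satisfied and T' drops from the rest; 2 of the 2^4 = 16 assignments to the other variables satisfy what remains.
With T = 0, by the same count on the reduced clause set, 0 assignments work.
(One model: P=F, Q=F, R=T, S=T, T=T.)
Total: 2 + 0 = 2.

2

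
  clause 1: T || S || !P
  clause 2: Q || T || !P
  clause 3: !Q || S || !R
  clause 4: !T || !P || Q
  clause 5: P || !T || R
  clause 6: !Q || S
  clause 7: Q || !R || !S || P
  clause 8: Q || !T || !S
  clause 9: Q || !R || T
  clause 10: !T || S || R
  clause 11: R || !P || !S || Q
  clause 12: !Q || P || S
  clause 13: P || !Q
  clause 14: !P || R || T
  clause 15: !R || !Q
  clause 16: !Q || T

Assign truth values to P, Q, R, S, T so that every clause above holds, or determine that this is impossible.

Suppose Q = false.
Suppose T = true.
The clause (!P) is unit, so P = false.
The clause (R) is unit, so R = true.
The clause (!S) is unit, so S = false.
Every clause now holds.

P ↦ false,  Q ↦ false,  R ↦ true,  S ↦ false,  T ↦ true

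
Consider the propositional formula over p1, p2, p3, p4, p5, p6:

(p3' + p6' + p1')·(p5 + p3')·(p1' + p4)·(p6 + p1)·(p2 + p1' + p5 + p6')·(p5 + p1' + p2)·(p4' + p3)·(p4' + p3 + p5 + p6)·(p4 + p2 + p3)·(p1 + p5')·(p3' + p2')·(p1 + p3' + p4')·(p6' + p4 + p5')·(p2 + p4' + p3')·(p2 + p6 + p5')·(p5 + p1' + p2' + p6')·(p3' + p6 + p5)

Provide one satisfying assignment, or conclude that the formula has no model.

p1: 0,  p2: 1,  p3: 0,  p4: 0,  p5: 0,  p6: 1

Suppose p5 = 0.
Unit clause (p3') forces p3 = 0.
Unit clause (p4') forces p4 = 0.
Unit clause (p1') forces p1 = 0.
Unit clause (p6) forces p6 = 1.
Unit clause (p2) forces p2 = 1.
Every clause now holds.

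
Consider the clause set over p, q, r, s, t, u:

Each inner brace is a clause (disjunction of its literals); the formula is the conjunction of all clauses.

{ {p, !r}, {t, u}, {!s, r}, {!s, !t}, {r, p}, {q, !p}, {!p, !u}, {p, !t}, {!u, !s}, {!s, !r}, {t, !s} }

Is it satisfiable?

Branch on p: set p = true.
From the singleton clause (q), q = true.
From the singleton clause (!u), u = false.
From the singleton clause (t), t = true.
From the singleton clause (!s), s = false.
No clause remains; r is free.
A satisfying assignment: p=true; q=true; r=true; s=false; t=true; u=false.

Satisfiable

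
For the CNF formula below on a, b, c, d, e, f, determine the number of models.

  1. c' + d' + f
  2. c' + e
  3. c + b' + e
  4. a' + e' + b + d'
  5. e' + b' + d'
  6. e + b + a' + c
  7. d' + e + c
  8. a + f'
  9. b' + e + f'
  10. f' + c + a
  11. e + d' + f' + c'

There are 2^6 = 64 truth assignments over (a, b, c, d, e, f).
Split on d. With d = 1, the clauses containing d are satisfied and d' drops from the rest; 1 of the 2^5 = 32 assignments to the other variables satisfy what remains.
With d = 0, by the same count on the reduced clause set, 13 assignments work.
Total: 1 + 13 = 14.

14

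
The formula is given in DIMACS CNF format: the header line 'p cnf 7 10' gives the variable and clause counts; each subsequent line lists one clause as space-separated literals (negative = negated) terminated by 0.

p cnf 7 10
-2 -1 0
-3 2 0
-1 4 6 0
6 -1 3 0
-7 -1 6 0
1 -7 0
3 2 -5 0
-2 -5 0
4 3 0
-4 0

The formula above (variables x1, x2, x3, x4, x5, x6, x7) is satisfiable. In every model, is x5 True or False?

Suppose x5 = True.
The clause (¬x2) is unit, so x2 = False.
The clause (¬x3) is unit, so x3 = False.
That conflicts with the unit clause (x3).
So every satisfying assignment has x5 = False.

False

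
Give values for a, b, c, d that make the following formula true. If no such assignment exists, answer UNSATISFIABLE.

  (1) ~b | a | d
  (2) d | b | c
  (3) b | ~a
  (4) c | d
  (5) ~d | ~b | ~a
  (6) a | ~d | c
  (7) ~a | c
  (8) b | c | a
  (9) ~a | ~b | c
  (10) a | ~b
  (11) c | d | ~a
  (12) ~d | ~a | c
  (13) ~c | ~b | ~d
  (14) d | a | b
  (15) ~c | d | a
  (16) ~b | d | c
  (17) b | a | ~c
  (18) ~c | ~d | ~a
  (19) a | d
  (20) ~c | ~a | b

a=1, b=1, c=1, d=0

Suppose b = 1.
Unit clause (a) forces a = 1.
Unit clause (~d) forces d = 0.
Unit clause (c) forces c = 1.
Every clause now holds.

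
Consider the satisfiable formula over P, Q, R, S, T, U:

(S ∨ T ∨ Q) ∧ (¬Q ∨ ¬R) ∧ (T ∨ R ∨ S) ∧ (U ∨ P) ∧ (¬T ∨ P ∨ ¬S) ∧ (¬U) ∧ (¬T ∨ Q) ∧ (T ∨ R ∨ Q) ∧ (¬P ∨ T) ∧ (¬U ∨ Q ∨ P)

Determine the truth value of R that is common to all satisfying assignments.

False

Suppose R = True.
From the singleton clause (¬Q), Q = False.
From the singleton clause (¬U), U = False.
From the singleton clause (P), P = True.
From the singleton clause (¬T), T = False.
That conflicts with the unit clause (T).
So every satisfying assignment has R = False.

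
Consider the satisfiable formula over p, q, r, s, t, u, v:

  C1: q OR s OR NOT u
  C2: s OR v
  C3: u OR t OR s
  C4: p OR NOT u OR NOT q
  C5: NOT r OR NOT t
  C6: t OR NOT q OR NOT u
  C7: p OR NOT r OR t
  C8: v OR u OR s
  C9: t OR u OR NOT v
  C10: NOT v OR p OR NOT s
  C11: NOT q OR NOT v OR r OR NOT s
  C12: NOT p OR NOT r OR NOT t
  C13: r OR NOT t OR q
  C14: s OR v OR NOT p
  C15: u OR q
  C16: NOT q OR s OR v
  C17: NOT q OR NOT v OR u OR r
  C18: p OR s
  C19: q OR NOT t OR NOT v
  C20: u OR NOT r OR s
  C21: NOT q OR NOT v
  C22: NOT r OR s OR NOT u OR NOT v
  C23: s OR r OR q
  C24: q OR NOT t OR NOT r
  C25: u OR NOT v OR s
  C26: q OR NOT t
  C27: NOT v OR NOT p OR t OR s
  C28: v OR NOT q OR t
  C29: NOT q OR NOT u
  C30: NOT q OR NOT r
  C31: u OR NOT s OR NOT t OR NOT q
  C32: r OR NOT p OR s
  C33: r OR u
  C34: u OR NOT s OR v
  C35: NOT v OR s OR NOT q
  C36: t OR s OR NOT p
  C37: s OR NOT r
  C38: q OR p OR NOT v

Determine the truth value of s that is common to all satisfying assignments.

True

Suppose s = false.
Unit clause (v) forces v = true.
Unit clause (p) forces p = true.
Unit clause (NOT q) forces q = false.
Unit clause (NOT u) forces u = false.
But (u) is also a unit clause — contradiction.
So every satisfying assignment has s = True.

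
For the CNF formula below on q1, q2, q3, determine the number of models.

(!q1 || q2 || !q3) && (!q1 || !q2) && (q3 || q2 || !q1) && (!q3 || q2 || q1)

3

There are 2^3 = 8 truth assignments over (q1, q2, q3).
Split on q2. With q2 = true, the clauses containing q2 are satisfied and !q2 drops from the rest; 2 of the 2^2 = 4 assignments to the other variables satisfy what remains.
With q2 = false, by the same count on the reduced clause set, 1 assignment works.
Total: 2 + 1 = 3.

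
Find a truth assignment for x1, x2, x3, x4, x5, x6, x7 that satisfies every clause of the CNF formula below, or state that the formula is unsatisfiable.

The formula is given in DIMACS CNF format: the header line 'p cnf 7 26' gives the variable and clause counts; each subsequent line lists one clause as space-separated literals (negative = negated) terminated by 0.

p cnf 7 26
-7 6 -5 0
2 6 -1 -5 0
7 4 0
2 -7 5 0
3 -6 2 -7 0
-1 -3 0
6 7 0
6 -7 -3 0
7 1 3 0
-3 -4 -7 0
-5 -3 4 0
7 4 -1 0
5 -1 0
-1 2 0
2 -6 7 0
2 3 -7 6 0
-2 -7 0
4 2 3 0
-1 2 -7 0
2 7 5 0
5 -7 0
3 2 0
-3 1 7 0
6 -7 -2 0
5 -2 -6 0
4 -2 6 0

Try x7 = False.
The clause (x4) is unit, so x4 = True.
The clause (x6) is unit, so x6 = True.
The clause (x2) is unit, so x2 = True.
The clause (x5) is unit, so x5 = True.
Try x1 = True.
The clause (¬x3) is unit, so x3 = False.
Every clause now holds.

x1 ↦ True; x2 ↦ True; x3 ↦ False; x4 ↦ True; x5 ↦ True; x6 ↦ True; x7 ↦ False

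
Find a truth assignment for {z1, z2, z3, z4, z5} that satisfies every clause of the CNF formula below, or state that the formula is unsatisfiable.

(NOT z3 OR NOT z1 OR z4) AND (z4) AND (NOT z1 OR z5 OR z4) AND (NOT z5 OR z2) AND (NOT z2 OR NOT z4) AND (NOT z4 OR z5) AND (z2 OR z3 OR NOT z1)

UNSATISFIABLE

The clause (z4) is unit, so z4 = true.
The clause (NOT z2) is unit, so z2 = false.
The clause (NOT z5) is unit, so z5 = false.
That conflicts with the unit clause (z5).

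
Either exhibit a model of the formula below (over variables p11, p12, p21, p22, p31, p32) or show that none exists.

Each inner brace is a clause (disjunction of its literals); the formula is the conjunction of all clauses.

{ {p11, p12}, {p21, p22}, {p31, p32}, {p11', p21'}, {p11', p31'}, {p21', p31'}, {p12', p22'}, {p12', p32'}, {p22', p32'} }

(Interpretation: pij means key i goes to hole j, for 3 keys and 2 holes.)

UNSATISFIABLE

Try p11 = 1.
Unit clause (p21') forces p21 = 0.
Unit clause (p22) forces p22 = 1.
Unit clause (p31') forces p31 = 0.
Unit clause (p32) forces p32 = 1.
That conflicts with the unit clause (p32').
Backtrack on p11: now try p11 = 0.
Unit clause (p12) forces p12 = 1.
Unit clause (p22') forces p22 = 0.
Unit clause (p21) forces p21 = 1.
Unit clause (p31') forces p31 = 0.
Unit clause (p32) forces p32 = 1.
That conflicts with the unit clause (p32').
Neither p11 = 1 nor p11 = 0 works.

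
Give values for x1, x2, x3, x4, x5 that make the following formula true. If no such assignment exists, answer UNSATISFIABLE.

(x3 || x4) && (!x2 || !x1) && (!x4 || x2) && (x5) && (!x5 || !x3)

x1: false; x2: true; x3: false; x4: true; x5: true

The clause (x5) is unit, so x5 = true.
The clause (!x3) is unit, so x3 = false.
The clause (x4) is unit, so x4 = true.
The clause (x2) is unit, so x2 = true.
The clause (!x1) is unit, so x1 = false.
All clauses are satisfied.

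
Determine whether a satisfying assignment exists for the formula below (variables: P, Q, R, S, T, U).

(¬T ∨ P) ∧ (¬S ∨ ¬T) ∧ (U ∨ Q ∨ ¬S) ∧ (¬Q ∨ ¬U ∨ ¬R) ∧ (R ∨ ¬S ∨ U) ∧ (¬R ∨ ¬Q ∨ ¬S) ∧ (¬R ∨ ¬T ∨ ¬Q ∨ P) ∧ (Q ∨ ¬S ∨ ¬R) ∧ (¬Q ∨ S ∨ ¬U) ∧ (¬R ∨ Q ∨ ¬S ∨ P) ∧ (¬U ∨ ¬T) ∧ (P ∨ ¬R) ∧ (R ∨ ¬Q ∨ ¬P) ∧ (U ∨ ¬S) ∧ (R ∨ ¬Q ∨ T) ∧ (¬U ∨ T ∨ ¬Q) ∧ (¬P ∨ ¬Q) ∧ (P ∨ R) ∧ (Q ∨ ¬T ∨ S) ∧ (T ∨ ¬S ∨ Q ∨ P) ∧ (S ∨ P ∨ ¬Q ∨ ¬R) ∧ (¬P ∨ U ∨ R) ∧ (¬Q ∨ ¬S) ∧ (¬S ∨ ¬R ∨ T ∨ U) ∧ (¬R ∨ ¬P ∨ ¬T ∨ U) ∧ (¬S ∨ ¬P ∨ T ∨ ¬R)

Case T = False:
Case P = True:
From the singleton clause (¬Q), Q = False.
Case U = True:
Case S = True:
From the singleton clause (¬R), R = False.
All clauses are satisfied.
A satisfying assignment: P=True; Q=False; R=False; S=True; T=False; U=True.

Yes, satisfiable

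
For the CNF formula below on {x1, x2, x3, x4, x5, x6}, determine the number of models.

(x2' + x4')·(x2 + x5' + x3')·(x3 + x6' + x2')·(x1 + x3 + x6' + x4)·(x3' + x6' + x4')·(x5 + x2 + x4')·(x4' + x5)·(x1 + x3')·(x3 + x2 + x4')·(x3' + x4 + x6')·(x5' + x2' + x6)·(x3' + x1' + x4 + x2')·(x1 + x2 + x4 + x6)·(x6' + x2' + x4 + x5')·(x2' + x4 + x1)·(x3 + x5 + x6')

5

There are 2^6 = 64 truth assignments over (x1, x2, x3, x4, x5, x6).
Split on x2. With x2 = 1, the clauses containing x2 are satisfied and x2' drops from the rest; 1 of the 2^5 = 32 assignments to the other variables satisfy what remains.
With x2 = 0, by the same count on the reduced clause set, 4 assignments work.
(One model: x1=T, x2=F, x3=F, x4=F, x5=F, x6=F.)
Total: 1 + 4 = 5.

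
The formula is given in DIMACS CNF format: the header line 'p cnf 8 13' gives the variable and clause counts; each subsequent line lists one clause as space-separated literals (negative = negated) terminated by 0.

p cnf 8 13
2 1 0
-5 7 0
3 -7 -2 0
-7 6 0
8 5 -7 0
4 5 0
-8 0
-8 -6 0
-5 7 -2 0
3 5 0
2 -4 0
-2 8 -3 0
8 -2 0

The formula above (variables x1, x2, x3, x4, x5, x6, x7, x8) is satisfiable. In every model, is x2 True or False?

Suppose x2 = True.
The clause (¬x8) is unit, so x8 = False.
Now (x8) is unsatisfied and unit — conflict.
So every satisfying assignment has x2 = False.

False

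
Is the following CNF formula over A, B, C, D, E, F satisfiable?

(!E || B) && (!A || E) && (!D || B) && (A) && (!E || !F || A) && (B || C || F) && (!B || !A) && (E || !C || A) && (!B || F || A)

(A) alone gives A = true.
(E) alone gives E = true.
(B) alone gives B = true.
Now (!B) is unsatisfied and unit — conflict.
No assignment satisfies every clause.

Unsatisfiable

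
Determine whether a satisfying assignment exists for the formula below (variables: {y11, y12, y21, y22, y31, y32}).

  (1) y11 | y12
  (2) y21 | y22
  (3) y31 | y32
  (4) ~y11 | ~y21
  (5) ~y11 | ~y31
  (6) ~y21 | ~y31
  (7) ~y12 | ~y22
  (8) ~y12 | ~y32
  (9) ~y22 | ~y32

Case y11 = 1:
Unit clause (~y21) forces y21 = 0.
Unit clause (y22) forces y22 = 1.
Unit clause (~y31) forces y31 = 0.
Unit clause (y32) forces y32 = 1.
That conflicts with the unit clause (~y32).
So y11 must be the other value — set y11 = 0.
Unit clause (y12) forces y12 = 1.
Unit clause (~y22) forces y22 = 0.
Unit clause (y21) forces y21 = 1.
Unit clause (~y31) forces y31 = 0.
Unit clause (y32) forces y32 = 1.
That conflicts with the unit clause (~y32).
Both values of y11 lead to a conflict.
No assignment satisfies every clause.

Unsatisfiable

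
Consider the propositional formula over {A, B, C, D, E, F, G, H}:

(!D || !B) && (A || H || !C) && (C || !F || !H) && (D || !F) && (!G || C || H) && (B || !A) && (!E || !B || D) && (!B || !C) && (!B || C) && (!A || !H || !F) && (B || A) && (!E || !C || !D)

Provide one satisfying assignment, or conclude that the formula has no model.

Suppose D = false.
(!F) alone gives F = false.
Suppose B = true.
(!E) alone gives E = false.
(!C) alone gives C = false.
That conflicts with the unit clause (C).
That branch fails; take B = false instead.
(!A) alone gives A = false.
That conflicts with the unit clause (A).
Neither B = true nor B = false works.
That branch fails; take D = true instead.
(!B) alone gives B = false.
(!A) alone gives A = false.
That conflicts with the unit clause (A).
Neither D = true nor D = false works.

UNSATISFIABLE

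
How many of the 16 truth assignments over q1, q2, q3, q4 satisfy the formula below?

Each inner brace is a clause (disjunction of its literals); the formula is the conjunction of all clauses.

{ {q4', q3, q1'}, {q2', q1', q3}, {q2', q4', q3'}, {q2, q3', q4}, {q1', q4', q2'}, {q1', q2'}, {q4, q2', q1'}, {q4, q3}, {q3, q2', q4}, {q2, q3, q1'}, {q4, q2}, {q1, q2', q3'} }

4

There are 2^4 = 16 truth assignments over (q1, q2, q3, q4).
Check each against the 12 clauses (columns in the order q1, q2, q3, q4):
  F F F F  ✗ fails (q4 + q3)
  F F F T  ✓ satisfies all
  F F T F  ✗ fails (q2 + q3' + q4)
  F F T T  ✓ satisfies all
  F T F F  ✗ fails (q4 + q3)
  F T F T  ✓ satisfies all
  F T T F  ✗ fails (q1 + q2' + q3')
  F T T T  ✗ fails (q2' + q4' + q3')
  T F F F  ✗ fails (q4 + q3)
  T F F T  ✗ fails (q4' + q3 + q1')
  T F T F  ✗ fails (q2 + q3' + q4)
  T F T T  ✓ satisfies all
  T T F F  ✗ fails (q2' + q1' + q3)
  T T F T  ✗ fails (q4' + q3 + q1')
  T T T F  ✗ fails (q1' + q2')
  T T T T  ✗ fails (q2' + q4' + q3')
4 of the 16 rows are models.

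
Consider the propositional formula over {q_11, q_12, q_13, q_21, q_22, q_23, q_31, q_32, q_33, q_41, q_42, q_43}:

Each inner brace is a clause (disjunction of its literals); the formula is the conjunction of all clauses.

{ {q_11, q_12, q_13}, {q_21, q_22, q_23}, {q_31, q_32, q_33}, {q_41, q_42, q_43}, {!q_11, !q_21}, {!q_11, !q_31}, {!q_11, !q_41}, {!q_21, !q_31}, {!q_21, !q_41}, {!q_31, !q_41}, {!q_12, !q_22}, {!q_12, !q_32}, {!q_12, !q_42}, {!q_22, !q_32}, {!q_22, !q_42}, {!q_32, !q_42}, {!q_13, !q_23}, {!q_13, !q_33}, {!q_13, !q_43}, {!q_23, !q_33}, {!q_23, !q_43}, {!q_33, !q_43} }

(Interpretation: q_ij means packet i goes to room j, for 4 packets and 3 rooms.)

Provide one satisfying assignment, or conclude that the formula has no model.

Try q_11 = false.
Try q_12 = true.
Unit clause (!q_22) forces q_22 = false.
Unit clause (!q_32) forces q_32 = false.
Unit clause (!q_42) forces q_42 = false.
Try q_21 = true.
Unit clause (!q_31) forces q_31 = false.
Unit clause (q_33) forces q_33 = true.
Unit clause (!q_41) forces q_41 = false.
Unit clause (q_43) forces q_43 = true.
That conflicts with the unit clause (!q_43).
That branch fails; take q_21 = false instead.
Unit clause (q_23) forces q_23 = true.
Unit clause (!q_13) forces q_13 = false.
Unit clause (!q_33) forces q_33 = false.
Unit clause (q_31) forces q_31 = true.
Unit clause (!q_41) forces q_41 = false.
Unit clause (q_43) forces q_43 = true.
That conflicts with the unit clause (!q_43).
Either choice for q_21 ends in contradiction.
That branch fails; take q_12 = false instead.
Unit clause (q_13) forces q_13 = true.
Unit clause (!q_23) forces q_23 = false.
Unit clause (!q_33) forces q_33 = false.
Unit clause (!q_43) forces q_43 = false.
Try q_21 = true.
Unit clause (!q_31) forces q_31 = false.
Unit clause (q_32) forces q_32 = true.
Unit clause (!q_41) forces q_41 = false.
Unit clause (q_42) forces q_42 = true.
That conflicts with the unit clause (!q_42).
That branch fails; take q_21 = false instead.
Unit clause (q_22) forces q_22 = true.
Unit clause (!q_32) forces q_32 = false.
Unit clause (q_31) forces q_31 = true.
Unit clause (!q_41) forces q_41 = false.
Unit clause (q_42) forces q_42 = true.
That conflicts with the unit clause (!q_42).
Either choice for q_21 ends in contradiction.
Either choice for q_12 ends in contradiction.
That branch fails; take q_11 = true instead.
Unit clause (!q_21) forces q_21 = false.
Unit clause (!q_31) forces q_31 = false.
Unit clause (!q_41) forces q_41 = false.
Try q_22 = true.
Unit clause (!q_12) forces q_12 = false.
Unit clause (!q_32) forces q_32 = false.
Unit clause (q_33) forces q_33 = true.
Unit clause (!q_42) forces q_42 = false.
Unit clause (q_43) forces q_43 = true.
That conflicts with the unit clause (!q_43).
That branch fails; take q_22 = false instead.
Unit clause (q_23) forces q_23 = true.
Unit clause (!q_13) forces q_13 = false.
Unit clause (!q_33) forces q_33 = false.
Unit clause (q_32) forces q_32 = true.
Unit clause (!q_12) forces q_12 = false.
Unit clause (!q_42) forces q_42 = false.
Unit clause (q_43) forces q_43 = true.
That conflicts with the unit clause (!q_43).
Either choice for q_22 ends in contradiction.
Either choice for q_11 ends in contradiction.

UNSATISFIABLE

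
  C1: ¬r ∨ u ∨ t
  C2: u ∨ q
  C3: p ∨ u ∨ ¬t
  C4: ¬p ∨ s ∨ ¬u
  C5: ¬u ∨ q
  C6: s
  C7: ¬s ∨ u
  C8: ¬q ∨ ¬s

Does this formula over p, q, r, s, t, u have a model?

The clause (s) is unit, so s = True.
The clause (u) is unit, so u = True.
The clause (q) is unit, so q = True.
But (¬q) is also a unit clause — contradiction.
No assignment satisfies every clause.

No, unsatisfiable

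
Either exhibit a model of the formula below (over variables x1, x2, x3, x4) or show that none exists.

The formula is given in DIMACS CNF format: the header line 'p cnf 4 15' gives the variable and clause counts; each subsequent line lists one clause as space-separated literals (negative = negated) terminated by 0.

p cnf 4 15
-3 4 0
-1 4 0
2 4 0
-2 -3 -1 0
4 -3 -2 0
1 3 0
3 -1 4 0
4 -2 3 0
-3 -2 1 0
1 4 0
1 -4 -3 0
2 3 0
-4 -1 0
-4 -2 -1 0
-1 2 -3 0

Suppose x3 = False.
Unit clause (x1) forces x1 = True.
Unit clause (x4) forces x4 = True.
That conflicts with the unit clause (¬x4).
Backtrack on x3: now try x3 = True.
Unit clause (x4) forces x4 = True.
Unit clause (x1) forces x1 = True.
That conflicts with the unit clause (¬x1).
Neither x3 = True nor x3 = False works.

UNSATISFIABLE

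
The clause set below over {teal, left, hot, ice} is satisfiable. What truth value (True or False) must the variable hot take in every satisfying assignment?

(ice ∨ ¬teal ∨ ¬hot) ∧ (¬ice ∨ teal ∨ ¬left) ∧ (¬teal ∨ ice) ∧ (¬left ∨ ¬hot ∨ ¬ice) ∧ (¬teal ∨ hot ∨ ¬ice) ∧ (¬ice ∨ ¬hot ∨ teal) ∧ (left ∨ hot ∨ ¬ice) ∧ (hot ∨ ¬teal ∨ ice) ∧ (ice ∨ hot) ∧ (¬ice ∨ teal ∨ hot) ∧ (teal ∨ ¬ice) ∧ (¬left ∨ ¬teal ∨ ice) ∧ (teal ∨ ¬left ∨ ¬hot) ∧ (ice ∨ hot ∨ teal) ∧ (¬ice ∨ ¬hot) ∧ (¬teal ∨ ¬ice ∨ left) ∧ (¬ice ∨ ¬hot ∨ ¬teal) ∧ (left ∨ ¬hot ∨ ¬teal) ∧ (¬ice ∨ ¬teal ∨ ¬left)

Suppose hot = False.
Unit clause (ice) forces ice = True.
Unit clause (¬teal) forces teal = False.
But (teal) is also a unit clause — contradiction.
So every satisfying assignment has hot = True.

True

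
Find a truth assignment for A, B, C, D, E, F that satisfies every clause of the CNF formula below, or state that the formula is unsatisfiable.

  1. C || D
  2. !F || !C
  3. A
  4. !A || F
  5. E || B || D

From the singleton clause (A), A = true.
From the singleton clause (F), F = true.
From the singleton clause (!C), C = false.
From the singleton clause (D), D = true.
Every clause is now satisfied; B, E are unconstrained.

A: true; B: true; C: false; D: true; E: false; F: true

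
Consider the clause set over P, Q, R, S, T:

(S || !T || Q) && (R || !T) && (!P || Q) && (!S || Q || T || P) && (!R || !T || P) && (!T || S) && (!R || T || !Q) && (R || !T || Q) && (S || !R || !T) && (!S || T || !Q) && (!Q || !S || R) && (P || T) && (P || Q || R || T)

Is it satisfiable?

Yes, satisfiable

Try R = false.
(!T) alone gives T = false.
(P) alone gives P = true.
(Q) alone gives Q = true.
(!S) alone gives S = false.
All clauses are satisfied.
A satisfying assignment: P ↦ true, Q ↦ true, R ↦ false, S ↦ false, T ↦ false.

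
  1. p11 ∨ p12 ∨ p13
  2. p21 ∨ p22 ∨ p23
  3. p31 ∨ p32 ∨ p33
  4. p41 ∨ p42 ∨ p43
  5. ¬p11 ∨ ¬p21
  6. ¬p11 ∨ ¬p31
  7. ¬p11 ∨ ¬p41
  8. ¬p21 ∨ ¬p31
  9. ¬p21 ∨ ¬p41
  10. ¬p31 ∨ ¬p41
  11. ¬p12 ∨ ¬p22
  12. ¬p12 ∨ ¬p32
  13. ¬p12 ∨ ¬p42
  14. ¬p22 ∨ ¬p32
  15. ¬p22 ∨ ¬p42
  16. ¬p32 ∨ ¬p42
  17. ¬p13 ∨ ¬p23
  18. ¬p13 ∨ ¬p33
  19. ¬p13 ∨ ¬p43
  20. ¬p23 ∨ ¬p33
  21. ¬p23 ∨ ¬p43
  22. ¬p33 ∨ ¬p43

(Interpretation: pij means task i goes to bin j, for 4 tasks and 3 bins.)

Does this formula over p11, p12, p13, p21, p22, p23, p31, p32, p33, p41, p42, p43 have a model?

Branch on p11: set p11 = False.
Branch on p12: set p12 = True.
From the singleton clause (¬p22), p22 = False.
From the singleton clause (¬p32), p32 = False.
From the singleton clause (¬p42), p42 = False.
Branch on p21: set p21 = True.
From the singleton clause (¬p31), p31 = False.
From the singleton clause (p33), p33 = True.
From the singleton clause (¬p41), p41 = False.
From the singleton clause (p43), p43 = True.
That conflicts with the unit clause (¬p43).
That branch fails; take p21 = False instead.
From the singleton clause (p23), p23 = True.
From the singleton clause (¬p13), p13 = False.
From the singleton clause (¬p33), p33 = False.
From the singleton clause (p31), p31 = True.
From the singleton clause (¬p41), p41 = False.
From the singleton clause (p43), p43 = True.
That conflicts with the unit clause (¬p43).
Both values of p21 lead to a conflict.
That branch fails; take p12 = False instead.
From the singleton clause (p13), p13 = True.
From the singleton clause (¬p23), p23 = False.
From the singleton clause (¬p33), p33 = False.
From the singleton clause (¬p43), p43 = False.
Branch on p21: set p21 = True.
From the singleton clause (¬p31), p31 = False.
From the singleton clause (p32), p32 = True.
From the singleton clause (¬p41), p41 = False.
From the singleton clause (p42), p42 = True.
That conflicts with the unit clause (¬p42).
That branch fails; take p21 = False instead.
From the singleton clause (p22), p22 = True.
From the singleton clause (¬p32), p32 = False.
From the singleton clause (p31), p31 = True.
From the singleton clause (¬p41), p41 = False.
From the singleton clause (p42), p42 = True.
That conflicts with the unit clause (¬p42).
Both values of p21 lead to a conflict.
Both values of p12 lead to a conflict.
That branch fails; take p11 = True instead.
From the singleton clause (¬p21), p21 = False.
From the singleton clause (¬p31), p31 = False.
From the singleton clause (¬p41), p41 = False.
Branch on p22: set p22 = True.
From the singleton clause (¬p12), p12 = False.
From the singleton clause (¬p32), p32 = False.
From the singleton clause (p33), p33 = True.
From the singleton clause (¬p42), p42 = False.
From the singleton clause (p43), p43 = True.
That conflicts with the unit clause (¬p43).
That branch fails; take p22 = False instead.
From the singleton clause (p23), p23 = True.
From the singleton clause (¬p13), p13 = False.
From the singleton clause (¬p33), p33 = False.
From the singleton clause (p32), p32 = True.
From the singleton clause (¬p12), p12 = False.
From the singleton clause (¬p42), p42 = False.
From the singleton clause (p43), p43 = True.
That conflicts with the unit clause (¬p43).
Both values of p22 lead to a conflict.
Both values of p11 lead to a conflict.
No assignment satisfies every clause.

No, unsatisfiable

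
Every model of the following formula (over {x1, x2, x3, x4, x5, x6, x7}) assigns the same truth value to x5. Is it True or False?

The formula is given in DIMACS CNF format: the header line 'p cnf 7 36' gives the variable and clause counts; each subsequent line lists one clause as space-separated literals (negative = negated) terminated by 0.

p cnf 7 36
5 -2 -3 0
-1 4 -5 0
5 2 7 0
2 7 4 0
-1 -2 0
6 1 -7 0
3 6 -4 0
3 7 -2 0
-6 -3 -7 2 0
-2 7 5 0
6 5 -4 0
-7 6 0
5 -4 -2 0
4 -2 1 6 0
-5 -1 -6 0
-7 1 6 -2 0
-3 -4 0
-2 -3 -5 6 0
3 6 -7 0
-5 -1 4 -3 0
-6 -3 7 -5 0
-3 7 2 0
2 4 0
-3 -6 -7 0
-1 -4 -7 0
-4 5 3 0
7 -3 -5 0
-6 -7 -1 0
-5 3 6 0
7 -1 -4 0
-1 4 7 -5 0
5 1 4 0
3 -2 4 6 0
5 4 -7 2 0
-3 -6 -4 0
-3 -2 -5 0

True

Suppose x5 = False.
Try x2 = False.
From the singleton clause (x7), x7 = True.
From the singleton clause (x6), x6 = True.
From the singleton clause (¬x3), x3 = False.
From the singleton clause (x4), x4 = True.
Now (¬x4) is unsatisfied and unit — conflict.
Backtrack on x2: now try x2 = True.
From the singleton clause (¬x3), x3 = False.
From the singleton clause (¬x1), x1 = False.
From the singleton clause (x7), x7 = True.
From the singleton clause (x6), x6 = True.
From the singleton clause (¬x4), x4 = False.
Now (x4) is unsatisfied and unit — conflict.
Neither x2 = True nor x2 = False works.
So every satisfying assignment has x5 = True.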